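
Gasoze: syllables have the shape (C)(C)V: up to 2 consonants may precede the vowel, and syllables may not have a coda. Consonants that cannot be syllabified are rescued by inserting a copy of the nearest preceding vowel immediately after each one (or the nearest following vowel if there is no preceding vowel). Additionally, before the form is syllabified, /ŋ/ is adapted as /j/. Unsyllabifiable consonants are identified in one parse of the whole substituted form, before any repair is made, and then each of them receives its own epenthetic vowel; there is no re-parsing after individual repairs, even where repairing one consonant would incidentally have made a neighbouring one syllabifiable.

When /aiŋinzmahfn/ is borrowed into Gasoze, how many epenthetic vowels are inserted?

4

After substitution the input is /aijinzmahfn/.
The unsyllabifiable consonants are /n/, /h/, /f/, /n/; each receives one epenthetic vowel.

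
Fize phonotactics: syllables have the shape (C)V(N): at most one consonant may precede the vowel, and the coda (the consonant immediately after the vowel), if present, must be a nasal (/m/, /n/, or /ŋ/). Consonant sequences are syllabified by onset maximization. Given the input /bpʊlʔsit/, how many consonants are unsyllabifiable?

Syllabifying with onset maximization leaves /b/, /l/, /ʔ/, /t/ stranded (only a nasal (/m/, /n/, or /ŋ/) is licensed in coda position; onsets are limited to one consonant).

4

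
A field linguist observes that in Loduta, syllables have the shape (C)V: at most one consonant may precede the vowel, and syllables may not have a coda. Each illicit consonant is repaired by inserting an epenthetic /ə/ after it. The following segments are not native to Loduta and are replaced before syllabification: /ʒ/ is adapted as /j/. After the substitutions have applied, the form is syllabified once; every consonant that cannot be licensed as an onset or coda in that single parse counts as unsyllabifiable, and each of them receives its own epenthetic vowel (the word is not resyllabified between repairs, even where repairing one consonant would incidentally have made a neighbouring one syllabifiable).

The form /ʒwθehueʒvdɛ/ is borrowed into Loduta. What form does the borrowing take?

Substitution: /ʒ/ → /j/, giving /jwθehuejvdɛ/.
Under (C)V, the unsyllabifiable consonants are /j/, /w/, /j/, /v/ (no codas are permitted; onsets are limited to one consonant).
Inserting the epenthetic vowel yields /j/ → /jə/, /w/ → /wə/, /j/ → /jə/, /v/ → /və/.

jəwəθehuejəvədɛ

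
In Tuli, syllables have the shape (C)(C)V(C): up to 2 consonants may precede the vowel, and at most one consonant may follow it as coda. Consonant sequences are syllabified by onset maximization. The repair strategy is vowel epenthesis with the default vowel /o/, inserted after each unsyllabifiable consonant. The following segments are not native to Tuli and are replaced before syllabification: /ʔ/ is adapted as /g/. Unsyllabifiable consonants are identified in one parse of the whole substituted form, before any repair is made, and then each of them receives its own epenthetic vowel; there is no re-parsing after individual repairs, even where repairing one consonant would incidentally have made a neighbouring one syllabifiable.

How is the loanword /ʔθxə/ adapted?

goθxə

Substitution: /ʔ/ → /g/, giving /gθxə/.
Under (C)(C)V(C), the unsyllabifiable consonants are /g/ (at most one coda consonant is licensed; onsets may contain at most 2 consonants).
Each unlicensed consonant becomes the onset of a new syllable: /g/ → /go/.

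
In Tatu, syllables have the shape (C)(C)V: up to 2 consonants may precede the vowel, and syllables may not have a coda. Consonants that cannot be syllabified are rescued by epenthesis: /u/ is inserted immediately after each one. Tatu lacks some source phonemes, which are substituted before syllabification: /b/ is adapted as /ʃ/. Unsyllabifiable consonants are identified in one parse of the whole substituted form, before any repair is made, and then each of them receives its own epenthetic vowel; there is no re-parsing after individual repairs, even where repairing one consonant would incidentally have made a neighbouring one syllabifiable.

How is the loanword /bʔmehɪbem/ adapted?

ʃuʔmehɪʃemu

Substitution: /b/ → /ʃ/, giving /ʃʔmehɪʃem/.
Syllabifying with onset maximization leaves /ʃ/, /m/ stranded (no codas are permitted; onsets may contain at most 2 consonants).
Inserting the epenthetic vowel yields /ʃ/ → /ʃu/, /m/ → /mu/.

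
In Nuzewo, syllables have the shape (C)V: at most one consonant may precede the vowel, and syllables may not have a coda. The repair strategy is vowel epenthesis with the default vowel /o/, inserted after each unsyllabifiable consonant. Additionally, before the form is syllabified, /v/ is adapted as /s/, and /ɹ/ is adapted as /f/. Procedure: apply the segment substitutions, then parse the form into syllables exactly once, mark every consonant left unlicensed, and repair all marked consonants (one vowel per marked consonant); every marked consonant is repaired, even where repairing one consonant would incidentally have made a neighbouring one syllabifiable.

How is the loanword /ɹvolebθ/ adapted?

Substitution: /ɹ/ → /f/, /v/ → /s/, giving /fsolebθ/.
Under (C)V, the unsyllabifiable consonants are /f/, /b/, /θ/ (no codas are permitted; onsets are limited to one consonant).
Each unlicensed consonant becomes the onset of a new syllable: /f/ → /fo/, /b/ → /bo/, /θ/ → /θo/.

fosoleboθo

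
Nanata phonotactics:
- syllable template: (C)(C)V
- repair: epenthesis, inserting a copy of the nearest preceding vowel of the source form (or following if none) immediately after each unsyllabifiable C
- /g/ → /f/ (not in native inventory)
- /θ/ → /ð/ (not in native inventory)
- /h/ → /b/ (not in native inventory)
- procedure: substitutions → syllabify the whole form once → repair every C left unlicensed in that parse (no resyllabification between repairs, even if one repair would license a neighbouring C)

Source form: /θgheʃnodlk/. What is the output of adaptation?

ðefbeʃnodoloko

Substitution: /θ/ → /ð/, /g/ → /f/, /h/ → /b/, giving /ðfbeʃnodlk/.
The consonants /ð/, /d/, /l/, /k/ cannot be parsed into a legal (C)(C)V syllable (no codas are permitted; onsets may contain at most 2 consonants).
Each unlicensed consonant becomes the onset of a new syllable: /ð/ → /ðe/, /d/ → /do/, /l/ → /lo/, /k/ → /ko/.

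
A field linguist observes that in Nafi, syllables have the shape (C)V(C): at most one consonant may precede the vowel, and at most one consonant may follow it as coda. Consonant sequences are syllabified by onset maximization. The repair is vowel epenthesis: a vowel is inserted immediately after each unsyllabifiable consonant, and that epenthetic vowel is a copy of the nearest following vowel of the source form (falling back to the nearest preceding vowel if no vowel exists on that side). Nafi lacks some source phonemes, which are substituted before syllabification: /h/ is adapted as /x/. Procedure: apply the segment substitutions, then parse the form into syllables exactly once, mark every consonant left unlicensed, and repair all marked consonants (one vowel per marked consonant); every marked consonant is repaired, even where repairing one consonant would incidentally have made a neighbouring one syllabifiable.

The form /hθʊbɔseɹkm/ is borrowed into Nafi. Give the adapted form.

xʊθʊbɔseɹkeme

Substitution: /h/ → /x/, giving /xθʊbɔseɹkm/.
Syllabifying with onset maximization leaves /x/, /k/, /m/ stranded (at most one coda consonant is licensed; onsets are limited to one consonant).
Epenthesis after each stranded consonant: /x/ → /xʊ/, /k/ → /ke/, /m/ → /me/.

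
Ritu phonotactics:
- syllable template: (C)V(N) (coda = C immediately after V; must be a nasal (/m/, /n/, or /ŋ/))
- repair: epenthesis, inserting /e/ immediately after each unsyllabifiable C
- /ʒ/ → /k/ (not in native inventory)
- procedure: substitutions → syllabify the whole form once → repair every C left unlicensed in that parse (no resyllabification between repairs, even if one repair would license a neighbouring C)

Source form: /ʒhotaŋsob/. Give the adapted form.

kehotaŋsobe

Substitution: /ʒ/ → /k/, giving /khotaŋsob/.
The consonants /k/, /b/ cannot be parsed into a legal (C)V(N) syllable (only a nasal (/m/, /n/, or /ŋ/) is licensed in coda position; onsets are limited to one consonant).
Inserting the epenthetic vowel yields /k/ → /ke/, /b/ → /be/.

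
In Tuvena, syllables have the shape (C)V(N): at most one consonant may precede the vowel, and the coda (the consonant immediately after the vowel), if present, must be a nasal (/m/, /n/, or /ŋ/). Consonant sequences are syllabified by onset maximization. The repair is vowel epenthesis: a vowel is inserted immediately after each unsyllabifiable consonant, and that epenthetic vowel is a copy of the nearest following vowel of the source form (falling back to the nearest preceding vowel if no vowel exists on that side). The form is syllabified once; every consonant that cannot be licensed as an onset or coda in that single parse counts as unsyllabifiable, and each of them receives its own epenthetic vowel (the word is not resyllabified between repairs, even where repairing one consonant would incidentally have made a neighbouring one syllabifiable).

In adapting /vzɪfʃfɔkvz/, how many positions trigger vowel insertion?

The unsyllabifiable consonants are /v/, /f/, /ʃ/, /k/, /v/, /z/; each receives one epenthetic vowel.

6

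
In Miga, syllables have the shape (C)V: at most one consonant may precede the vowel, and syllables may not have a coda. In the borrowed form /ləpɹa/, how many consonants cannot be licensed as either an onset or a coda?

Under (C)V, the unsyllabifiable consonants are /p/ (no codas are permitted; onsets are limited to one consonant).

1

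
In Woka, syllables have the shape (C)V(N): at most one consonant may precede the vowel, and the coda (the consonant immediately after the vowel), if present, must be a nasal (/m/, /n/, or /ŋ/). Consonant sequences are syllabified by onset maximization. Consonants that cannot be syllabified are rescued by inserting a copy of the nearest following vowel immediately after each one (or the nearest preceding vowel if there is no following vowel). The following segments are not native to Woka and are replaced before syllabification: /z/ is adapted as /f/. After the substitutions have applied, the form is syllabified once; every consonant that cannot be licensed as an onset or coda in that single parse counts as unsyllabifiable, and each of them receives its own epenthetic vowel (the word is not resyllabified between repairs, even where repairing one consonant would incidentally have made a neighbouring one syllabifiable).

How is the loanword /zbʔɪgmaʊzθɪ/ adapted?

Substitution: /z/ → /f/, giving /fbʔɪgmaʊfθɪ/.
Syllabifying with onset maximization leaves /f/, /b/, /g/, /f/ stranded (only a nasal (/m/, /n/, or /ŋ/) is licensed in coda position; onsets are limited to one consonant).
Epenthesis after each stranded consonant: /f/ → /fɪ/, /b/ → /bɪ/, /g/ → /ga/, /f/ → /fɪ/.

fɪbɪʔɪgamaʊfɪθɪ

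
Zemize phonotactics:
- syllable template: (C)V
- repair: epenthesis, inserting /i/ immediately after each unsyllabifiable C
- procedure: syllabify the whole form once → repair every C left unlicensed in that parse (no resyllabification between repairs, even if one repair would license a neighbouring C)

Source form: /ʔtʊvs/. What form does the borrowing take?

ʔitʊvisi

Syllabifying with onset maximization leaves /ʔ/, /v/, /s/ stranded (no codas are permitted; onsets are limited to one consonant).
Inserting the epenthetic vowel yields /ʔ/ → /ʔi/, /v/ → /vi/, /s/ → /si/.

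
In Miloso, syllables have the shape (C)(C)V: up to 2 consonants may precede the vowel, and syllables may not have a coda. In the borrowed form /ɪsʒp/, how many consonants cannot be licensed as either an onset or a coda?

The consonants /s/, /ʒ/, /p/ cannot be parsed into a legal (C)(C)V syllable (no codas are permitted; onsets may contain at most 2 consonants).

3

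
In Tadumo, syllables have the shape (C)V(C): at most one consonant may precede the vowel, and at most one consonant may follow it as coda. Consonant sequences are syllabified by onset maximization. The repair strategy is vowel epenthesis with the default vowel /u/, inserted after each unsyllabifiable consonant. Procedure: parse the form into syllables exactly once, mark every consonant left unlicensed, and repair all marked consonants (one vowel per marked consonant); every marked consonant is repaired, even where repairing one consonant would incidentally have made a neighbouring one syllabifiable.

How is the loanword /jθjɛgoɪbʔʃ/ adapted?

Under (C)V(C), the unsyllabifiable consonants are /j/, /θ/, /ʔ/, /ʃ/ (at most one coda consonant is licensed; onsets are limited to one consonant).
Inserting the epenthetic vowel yields /j/ → /ju/, /θ/ → /θu/, /ʔ/ → /ʔu/, /ʃ/ → /ʃu/.

juθujɛgoɪbʔuʃu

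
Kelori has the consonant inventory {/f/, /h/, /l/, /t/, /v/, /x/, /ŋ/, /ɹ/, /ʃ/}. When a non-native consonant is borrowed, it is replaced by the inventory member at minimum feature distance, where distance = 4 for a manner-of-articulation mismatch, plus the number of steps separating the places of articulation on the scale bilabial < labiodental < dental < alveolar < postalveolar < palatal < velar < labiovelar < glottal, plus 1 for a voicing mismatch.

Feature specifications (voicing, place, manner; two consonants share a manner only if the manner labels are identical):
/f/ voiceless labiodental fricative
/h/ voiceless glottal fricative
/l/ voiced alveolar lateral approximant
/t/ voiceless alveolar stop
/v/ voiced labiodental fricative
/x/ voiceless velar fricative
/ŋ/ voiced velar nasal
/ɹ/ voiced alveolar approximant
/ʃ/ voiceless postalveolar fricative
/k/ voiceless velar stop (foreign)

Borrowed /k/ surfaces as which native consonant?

t

/t/ is closest: same manner (stop), place distance 3 (velar→alveolar), same voicing; total 3. Next closest is /x/ at distance 4.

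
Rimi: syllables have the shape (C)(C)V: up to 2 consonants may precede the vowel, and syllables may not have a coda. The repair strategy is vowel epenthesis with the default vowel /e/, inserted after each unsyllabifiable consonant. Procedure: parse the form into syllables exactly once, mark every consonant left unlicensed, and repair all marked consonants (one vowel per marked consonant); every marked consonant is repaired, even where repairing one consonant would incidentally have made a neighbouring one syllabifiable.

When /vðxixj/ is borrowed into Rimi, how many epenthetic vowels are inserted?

3

The unsyllabifiable consonants are /v/, /x/, /j/; each receives one epenthetic vowel.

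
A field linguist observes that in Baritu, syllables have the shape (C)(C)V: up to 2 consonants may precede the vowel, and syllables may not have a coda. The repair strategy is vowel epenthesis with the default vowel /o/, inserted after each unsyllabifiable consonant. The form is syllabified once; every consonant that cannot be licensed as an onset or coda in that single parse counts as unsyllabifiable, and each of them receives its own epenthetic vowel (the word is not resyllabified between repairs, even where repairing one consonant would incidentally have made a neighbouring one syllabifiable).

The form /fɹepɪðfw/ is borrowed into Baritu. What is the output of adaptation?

The consonants /ð/, /f/, /w/ cannot be parsed into a legal (C)(C)V syllable (no codas are permitted; onsets may contain at most 2 consonants).
Each unlicensed consonant becomes the onset of a new syllable: /ð/ → /ðo/, /f/ → /fo/, /w/ → /wo/.

fɹepɪðofowo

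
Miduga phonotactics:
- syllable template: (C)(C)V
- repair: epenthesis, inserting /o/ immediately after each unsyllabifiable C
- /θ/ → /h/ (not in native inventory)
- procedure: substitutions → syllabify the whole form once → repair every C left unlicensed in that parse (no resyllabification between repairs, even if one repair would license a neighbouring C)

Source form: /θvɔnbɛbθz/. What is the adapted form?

Substitution: /θ/ → /h/, giving /hvɔnbɛbhz/.
Under (C)(C)V, the unsyllabifiable consonants are /b/, /h/, /z/ (no codas are permitted; onsets may contain at most 2 consonants).
Each unlicensed consonant becomes the onset of a new syllable: /b/ → /bo/, /h/ → /ho/, /z/ → /zo/.

hvɔnbɛbohozo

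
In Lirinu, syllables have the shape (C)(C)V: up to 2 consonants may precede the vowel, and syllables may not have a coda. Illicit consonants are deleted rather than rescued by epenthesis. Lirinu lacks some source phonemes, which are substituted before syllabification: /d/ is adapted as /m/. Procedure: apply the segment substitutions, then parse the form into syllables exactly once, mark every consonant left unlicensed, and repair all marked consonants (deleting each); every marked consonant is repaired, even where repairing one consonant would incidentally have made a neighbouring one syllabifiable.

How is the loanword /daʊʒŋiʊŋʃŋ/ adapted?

Substitution: /d/ → /m/, giving /maʊʒŋiʊŋʃŋ/.
Under (C)(C)V, the unsyllabifiable consonants are /ŋ/, /ʃ/, /ŋ/ (no codas are permitted; onsets may contain at most 2 consonants).
Deletion applies to /ŋ/, /ʃ/, /ŋ/.

maʊʒŋiʊ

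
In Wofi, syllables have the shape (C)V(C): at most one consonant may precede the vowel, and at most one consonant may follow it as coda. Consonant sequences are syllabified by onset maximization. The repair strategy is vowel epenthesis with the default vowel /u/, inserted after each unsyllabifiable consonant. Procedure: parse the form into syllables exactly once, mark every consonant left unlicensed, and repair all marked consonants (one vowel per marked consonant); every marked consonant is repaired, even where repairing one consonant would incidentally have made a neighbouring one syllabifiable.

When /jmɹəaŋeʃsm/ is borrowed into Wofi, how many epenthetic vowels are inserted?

The unsyllabifiable consonants are /j/, /m/, /s/, /m/; each receives one epenthetic vowel.

4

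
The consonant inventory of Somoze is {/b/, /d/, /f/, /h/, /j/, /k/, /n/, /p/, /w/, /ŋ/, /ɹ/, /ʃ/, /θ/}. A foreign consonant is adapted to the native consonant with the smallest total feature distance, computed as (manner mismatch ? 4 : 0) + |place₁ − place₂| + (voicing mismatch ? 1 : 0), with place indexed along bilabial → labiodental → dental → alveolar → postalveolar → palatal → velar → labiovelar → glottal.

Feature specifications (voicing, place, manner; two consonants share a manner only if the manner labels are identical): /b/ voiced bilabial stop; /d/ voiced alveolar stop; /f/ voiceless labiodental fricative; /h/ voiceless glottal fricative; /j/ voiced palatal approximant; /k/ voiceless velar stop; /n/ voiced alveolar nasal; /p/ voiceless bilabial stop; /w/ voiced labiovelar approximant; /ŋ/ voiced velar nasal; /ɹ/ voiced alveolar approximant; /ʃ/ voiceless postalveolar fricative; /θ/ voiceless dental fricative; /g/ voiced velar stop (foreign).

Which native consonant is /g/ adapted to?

k

/k/ is closest: same manner (stop), place distance 0 (velar→velar), voicing differs (+1); total 1. Next closest is /d/ at distance 3.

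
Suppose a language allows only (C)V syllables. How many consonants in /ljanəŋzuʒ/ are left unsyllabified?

Under (C)V, the unsyllabifiable consonants are /l/, /ŋ/, /ʒ/ (no codas are permitted; onsets are limited to one consonant).

3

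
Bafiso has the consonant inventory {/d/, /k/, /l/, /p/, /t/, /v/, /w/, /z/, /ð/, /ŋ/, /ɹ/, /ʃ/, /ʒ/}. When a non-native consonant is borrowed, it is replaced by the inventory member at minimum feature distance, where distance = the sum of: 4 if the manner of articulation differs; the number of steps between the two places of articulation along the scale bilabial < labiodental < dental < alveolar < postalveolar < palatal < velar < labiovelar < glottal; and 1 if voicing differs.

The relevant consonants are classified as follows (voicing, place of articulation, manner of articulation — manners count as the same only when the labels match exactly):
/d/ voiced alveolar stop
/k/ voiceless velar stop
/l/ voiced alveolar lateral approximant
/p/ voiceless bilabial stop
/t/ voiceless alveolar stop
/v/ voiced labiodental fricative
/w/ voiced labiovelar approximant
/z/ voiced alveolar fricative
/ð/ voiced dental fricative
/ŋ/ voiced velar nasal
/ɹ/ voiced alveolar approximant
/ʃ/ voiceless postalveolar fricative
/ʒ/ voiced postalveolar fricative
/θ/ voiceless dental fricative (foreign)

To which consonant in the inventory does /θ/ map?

/ð/ is closest: same manner (fricative), place distance 0 (dental→dental), voicing differs (+1); total 1. Next closest is /v/ at distance 2.

ð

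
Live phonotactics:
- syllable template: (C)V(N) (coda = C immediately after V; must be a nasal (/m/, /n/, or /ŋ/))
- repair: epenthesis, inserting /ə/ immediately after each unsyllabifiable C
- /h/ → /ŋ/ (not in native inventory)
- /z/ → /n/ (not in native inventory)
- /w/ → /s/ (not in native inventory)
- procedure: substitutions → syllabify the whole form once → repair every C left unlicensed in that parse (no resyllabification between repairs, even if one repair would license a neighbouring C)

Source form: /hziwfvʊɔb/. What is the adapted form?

Substitution: /h/ → /ŋ/, /z/ → /n/, /w/ → /s/, giving /ŋnisfvʊɔb/.
The consonants /ŋ/, /s/, /f/, /b/ cannot be parsed into a legal (C)V(N) syllable (only a nasal (/m/, /n/, or /ŋ/) is licensed in coda position; onsets are limited to one consonant).
Inserting the epenthetic vowel yields /ŋ/ → /ŋə/, /s/ → /sə/, /f/ → /fə/, /b/ → /bə/.

ŋənisəfəvʊɔbə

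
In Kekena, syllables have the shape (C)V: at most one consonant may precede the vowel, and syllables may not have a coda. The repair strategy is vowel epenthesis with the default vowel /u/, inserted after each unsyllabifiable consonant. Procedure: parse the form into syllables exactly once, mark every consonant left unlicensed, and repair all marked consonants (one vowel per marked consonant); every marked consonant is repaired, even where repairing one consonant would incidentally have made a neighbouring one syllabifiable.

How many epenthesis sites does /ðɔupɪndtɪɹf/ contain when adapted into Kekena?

4

The unsyllabifiable consonants are /n/, /d/, /ɹ/, /f/; each receives one epenthetic vowel.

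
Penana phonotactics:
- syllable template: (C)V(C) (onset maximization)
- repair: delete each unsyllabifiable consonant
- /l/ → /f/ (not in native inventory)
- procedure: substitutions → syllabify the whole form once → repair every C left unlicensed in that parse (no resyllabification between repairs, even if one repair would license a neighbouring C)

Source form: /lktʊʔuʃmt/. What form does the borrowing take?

tʊʔuʃ

Substitution: /l/ → /f/, giving /fktʊʔuʃmt/.
Syllabifying with onset maximization leaves /f/, /k/, /m/, /t/ stranded (at most one coda consonant is licensed; onsets are limited to one consonant).
Each unlicensed consonant is deleted: /f/, /k/, /m/, /t/.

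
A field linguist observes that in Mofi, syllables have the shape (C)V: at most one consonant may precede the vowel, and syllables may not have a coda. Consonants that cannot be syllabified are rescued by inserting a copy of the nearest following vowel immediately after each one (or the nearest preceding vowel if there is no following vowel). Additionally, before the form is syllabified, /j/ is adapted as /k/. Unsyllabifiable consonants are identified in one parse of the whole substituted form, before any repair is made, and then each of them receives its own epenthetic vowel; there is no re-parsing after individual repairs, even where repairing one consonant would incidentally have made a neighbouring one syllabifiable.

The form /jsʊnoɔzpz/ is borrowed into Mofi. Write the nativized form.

Substitution: /j/ → /k/, giving /ksʊnoɔzpz/.
Under (C)V, the unsyllabifiable consonants are /k/, /z/, /p/, /z/ (no codas are permitted; onsets are limited to one consonant).
Each unlicensed consonant becomes the onset of a new syllable: /k/ → /kʊ/, /z/ → /zɔ/, /p/ → /pɔ/, /z/ → /zɔ/.

kʊsʊnoɔzɔpɔzɔ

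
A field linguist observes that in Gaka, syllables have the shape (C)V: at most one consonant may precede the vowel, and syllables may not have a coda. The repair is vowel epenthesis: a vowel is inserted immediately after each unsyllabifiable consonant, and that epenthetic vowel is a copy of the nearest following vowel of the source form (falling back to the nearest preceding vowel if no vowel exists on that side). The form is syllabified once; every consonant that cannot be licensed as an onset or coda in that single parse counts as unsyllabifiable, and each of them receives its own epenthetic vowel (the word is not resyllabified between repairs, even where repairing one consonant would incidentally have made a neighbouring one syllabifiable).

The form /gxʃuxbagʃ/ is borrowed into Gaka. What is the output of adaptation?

guxuʃuxabagaʃa

The consonants /g/, /x/, /x/, /g/, /ʃ/ cannot be parsed into a legal (C)V syllable (no codas are permitted; onsets are limited to one consonant).
Epenthesis after each stranded consonant: /g/ → /gu/, /x/ → /xu/, /x/ → /xa/, /g/ → /ga/, /ʃ/ → /ʃa/.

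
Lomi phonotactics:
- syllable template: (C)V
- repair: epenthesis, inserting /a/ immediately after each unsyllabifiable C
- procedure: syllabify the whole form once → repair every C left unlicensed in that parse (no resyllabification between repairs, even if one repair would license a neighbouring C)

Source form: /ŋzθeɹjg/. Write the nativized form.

The consonants /ŋ/, /z/, /ɹ/, /j/, /g/ cannot be parsed into a legal (C)V syllable (no codas are permitted; onsets are limited to one consonant).
Each unlicensed consonant becomes the onset of a new syllable: /ŋ/ → /ŋa/, /z/ → /za/, /ɹ/ → /ɹa/, /j/ → /ja/, /g/ → /ga/.

ŋazaθeɹajaga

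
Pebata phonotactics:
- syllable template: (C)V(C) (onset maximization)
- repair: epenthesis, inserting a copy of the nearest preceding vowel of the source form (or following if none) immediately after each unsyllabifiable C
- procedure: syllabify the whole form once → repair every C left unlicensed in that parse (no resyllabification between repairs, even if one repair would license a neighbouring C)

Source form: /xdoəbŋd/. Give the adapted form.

Syllabifying with onset maximization leaves /x/, /ŋ/, /d/ stranded (at most one coda consonant is licensed; onsets are limited to one consonant).
Each unlicensed consonant becomes the onset of a new syllable: /x/ → /xo/, /ŋ/ → /ŋə/, /d/ → /də/.

xodoəbŋədə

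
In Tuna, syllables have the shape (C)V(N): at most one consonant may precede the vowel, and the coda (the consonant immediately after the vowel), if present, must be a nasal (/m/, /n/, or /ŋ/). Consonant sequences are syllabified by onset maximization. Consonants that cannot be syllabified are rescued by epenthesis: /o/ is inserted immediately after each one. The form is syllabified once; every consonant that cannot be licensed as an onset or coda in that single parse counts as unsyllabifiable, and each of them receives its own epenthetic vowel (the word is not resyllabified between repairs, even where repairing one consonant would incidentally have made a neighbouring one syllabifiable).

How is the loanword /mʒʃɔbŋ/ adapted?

The consonants /m/, /ʒ/, /b/, /ŋ/ cannot be parsed into a legal (C)V(N) syllable (only a nasal (/m/, /n/, or /ŋ/) is licensed in coda position; onsets are limited to one consonant).
Inserting the epenthetic vowel yields /m/ → /mo/, /ʒ/ → /ʒo/, /b/ → /bo/, /ŋ/ → /ŋo/.

moʒoʃɔboŋo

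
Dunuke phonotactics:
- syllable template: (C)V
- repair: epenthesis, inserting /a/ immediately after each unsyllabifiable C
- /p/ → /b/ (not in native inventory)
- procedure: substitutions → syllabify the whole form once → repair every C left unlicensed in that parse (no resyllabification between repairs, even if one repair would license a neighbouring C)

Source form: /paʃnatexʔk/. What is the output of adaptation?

Substitution: /p/ → /b/, giving /baʃnatexʔk/.
The consonants /ʃ/, /x/, /ʔ/, /k/ cannot be parsed into a legal (C)V syllable (no codas are permitted; onsets are limited to one consonant).
Each unlicensed consonant becomes the onset of a new syllable: /ʃ/ → /ʃa/, /x/ → /xa/, /ʔ/ → /ʔa/, /k/ → /ka/.

baʃanatexaʔaka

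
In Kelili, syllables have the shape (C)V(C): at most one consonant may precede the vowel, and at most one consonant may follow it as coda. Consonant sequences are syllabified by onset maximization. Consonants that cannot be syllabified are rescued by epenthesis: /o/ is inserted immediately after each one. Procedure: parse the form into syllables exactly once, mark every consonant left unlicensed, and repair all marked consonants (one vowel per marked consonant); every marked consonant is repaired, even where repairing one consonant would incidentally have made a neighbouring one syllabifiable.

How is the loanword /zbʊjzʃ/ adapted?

zobʊjzoʃo

Syllabifying with onset maximization leaves /z/, /z/, /ʃ/ stranded (at most one coda consonant is licensed; onsets are limited to one consonant).
Inserting the epenthetic vowel yields /z/ → /zo/, /z/ → /zo/, /ʃ/ → /ʃo/.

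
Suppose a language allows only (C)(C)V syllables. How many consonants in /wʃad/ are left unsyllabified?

1

Under (C)(C)V, the unsyllabifiable consonants are /d/ (no codas are permitted; onsets may contain at most 2 consonants).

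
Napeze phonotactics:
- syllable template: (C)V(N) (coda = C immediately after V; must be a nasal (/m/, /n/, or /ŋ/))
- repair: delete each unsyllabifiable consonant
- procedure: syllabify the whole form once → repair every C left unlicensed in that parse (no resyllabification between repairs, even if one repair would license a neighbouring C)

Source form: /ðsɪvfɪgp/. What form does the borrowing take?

Under (C)V(N), the unsyllabifiable consonants are /ð/, /v/, /g/, /p/ (only a nasal (/m/, /n/, or /ŋ/) is licensed in coda position; onsets are limited to one consonant).
Each unlicensed consonant is deleted: /ð/, /v/, /g/, /p/.

sɪfɪ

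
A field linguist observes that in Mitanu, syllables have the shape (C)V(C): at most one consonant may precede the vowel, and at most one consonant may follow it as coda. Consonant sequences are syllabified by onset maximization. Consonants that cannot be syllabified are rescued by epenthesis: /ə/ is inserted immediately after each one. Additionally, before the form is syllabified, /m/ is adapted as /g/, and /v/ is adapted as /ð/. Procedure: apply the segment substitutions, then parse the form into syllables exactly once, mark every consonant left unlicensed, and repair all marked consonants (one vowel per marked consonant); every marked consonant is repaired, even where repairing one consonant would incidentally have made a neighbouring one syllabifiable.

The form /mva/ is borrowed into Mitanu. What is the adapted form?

Substitution: /m/ → /g/, /v/ → /ð/, giving /gða/.
The consonants /g/ cannot be parsed into a legal (C)V(C) syllable (at most one coda consonant is licensed; onsets are limited to one consonant).
Each unlicensed consonant becomes the onset of a new syllable: /g/ → /gə/.

gəða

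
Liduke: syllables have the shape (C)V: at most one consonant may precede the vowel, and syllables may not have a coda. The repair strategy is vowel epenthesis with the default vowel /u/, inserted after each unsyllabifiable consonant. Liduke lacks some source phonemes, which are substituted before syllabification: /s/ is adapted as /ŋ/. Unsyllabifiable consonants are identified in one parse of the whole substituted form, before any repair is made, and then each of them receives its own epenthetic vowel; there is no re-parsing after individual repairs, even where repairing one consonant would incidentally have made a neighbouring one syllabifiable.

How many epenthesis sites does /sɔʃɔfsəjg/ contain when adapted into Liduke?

After substitution the input is /ŋɔʃɔfŋəjg/.
The unsyllabifiable consonants are /f/, /j/, /g/; each receives one epenthetic vowel.

3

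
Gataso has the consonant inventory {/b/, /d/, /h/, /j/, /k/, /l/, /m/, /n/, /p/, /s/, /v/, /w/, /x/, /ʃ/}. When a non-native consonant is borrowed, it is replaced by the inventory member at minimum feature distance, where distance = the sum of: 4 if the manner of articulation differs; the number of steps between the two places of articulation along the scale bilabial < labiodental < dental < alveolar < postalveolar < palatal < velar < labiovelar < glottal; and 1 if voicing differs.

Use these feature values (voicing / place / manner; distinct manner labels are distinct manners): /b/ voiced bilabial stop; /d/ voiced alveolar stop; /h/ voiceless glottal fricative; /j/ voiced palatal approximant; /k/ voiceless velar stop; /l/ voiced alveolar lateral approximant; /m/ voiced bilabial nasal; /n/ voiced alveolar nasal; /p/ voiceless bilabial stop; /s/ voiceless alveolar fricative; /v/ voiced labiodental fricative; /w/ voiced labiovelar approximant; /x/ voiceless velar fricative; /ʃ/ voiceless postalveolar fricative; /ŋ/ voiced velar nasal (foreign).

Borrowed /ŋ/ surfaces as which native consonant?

n

/n/ is closest: same manner (nasal), place distance 3 (velar→alveolar), same voicing; total 3. Next closest is /j/ at distance 5.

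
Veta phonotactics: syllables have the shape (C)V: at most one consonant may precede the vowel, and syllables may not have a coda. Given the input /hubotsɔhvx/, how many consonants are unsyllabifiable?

4

Syllabifying with onset maximization leaves /t/, /h/, /v/, /x/ stranded (no codas are permitted; onsets are limited to one consonant).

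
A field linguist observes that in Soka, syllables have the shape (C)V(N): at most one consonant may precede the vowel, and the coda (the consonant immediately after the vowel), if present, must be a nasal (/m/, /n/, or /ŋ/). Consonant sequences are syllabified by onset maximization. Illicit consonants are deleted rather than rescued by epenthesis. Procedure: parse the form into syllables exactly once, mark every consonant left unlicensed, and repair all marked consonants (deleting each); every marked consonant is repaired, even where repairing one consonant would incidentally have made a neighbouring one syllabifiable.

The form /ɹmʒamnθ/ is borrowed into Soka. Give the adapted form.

Syllabifying with onset maximization leaves /ɹ/, /m/, /n/, /θ/ stranded (only a nasal (/m/, /n/, or /ŋ/) is licensed in coda position; onsets are limited to one consonant).
Each unlicensed consonant is deleted: /ɹ/, /m/, /n/, /θ/.

ʒam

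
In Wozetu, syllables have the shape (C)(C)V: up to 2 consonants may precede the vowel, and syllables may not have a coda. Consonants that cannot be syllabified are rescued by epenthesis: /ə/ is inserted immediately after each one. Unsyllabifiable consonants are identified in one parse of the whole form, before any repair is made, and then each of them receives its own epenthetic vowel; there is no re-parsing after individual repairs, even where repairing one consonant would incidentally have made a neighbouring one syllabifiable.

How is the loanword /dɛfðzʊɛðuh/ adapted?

The consonants /f/, /h/ cannot be parsed into a legal (C)(C)V syllable (no codas are permitted; onsets may contain at most 2 consonants).
Inserting the epenthetic vowel yields /f/ → /fə/, /h/ → /hə/.

dɛfəðzʊɛðuhə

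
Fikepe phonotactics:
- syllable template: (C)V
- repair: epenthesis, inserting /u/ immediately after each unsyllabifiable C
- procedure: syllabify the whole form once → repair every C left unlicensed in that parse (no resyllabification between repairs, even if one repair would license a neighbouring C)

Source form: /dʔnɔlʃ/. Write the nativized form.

Syllabifying with onset maximization leaves /d/, /ʔ/, /l/, /ʃ/ stranded (no codas are permitted; onsets are limited to one consonant).
Inserting the epenthetic vowel yields /d/ → /du/, /ʔ/ → /ʔu/, /l/ → /lu/, /ʃ/ → /ʃu/.

duʔunɔluʃu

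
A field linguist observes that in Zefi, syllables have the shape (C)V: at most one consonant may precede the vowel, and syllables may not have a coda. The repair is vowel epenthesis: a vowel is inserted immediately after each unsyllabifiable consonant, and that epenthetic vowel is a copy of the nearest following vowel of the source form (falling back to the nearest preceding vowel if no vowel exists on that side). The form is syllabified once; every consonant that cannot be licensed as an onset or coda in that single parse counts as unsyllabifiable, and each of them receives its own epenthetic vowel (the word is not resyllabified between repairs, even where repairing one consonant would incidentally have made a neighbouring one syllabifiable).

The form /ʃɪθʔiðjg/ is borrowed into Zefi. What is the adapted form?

ʃɪθiʔiðijigi

Syllabifying with onset maximization leaves /θ/, /ð/, /j/, /g/ stranded (no codas are permitted; onsets are limited to one consonant).
Epenthesis after each stranded consonant: /θ/ → /θi/, /ð/ → /ði/, /j/ → /ji/, /g/ → /gi/.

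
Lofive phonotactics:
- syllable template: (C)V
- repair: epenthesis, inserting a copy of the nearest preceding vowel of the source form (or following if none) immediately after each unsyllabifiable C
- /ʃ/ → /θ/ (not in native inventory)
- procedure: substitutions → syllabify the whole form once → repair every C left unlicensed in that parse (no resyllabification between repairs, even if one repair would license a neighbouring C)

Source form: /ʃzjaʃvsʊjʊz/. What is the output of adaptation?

Substitution: /ʃ/ → /θ/, giving /θzjaθvsʊjʊz/.
Syllabifying with onset maximization leaves /θ/, /z/, /θ/, /v/, /z/ stranded (no codas are permitted; onsets are limited to one consonant).
Epenthesis after each stranded consonant: /θ/ → /θa/, /z/ → /za/, /θ/ → /θa/, /v/ → /va/, /z/ → /zʊ/.

θazajaθavasʊjʊzʊ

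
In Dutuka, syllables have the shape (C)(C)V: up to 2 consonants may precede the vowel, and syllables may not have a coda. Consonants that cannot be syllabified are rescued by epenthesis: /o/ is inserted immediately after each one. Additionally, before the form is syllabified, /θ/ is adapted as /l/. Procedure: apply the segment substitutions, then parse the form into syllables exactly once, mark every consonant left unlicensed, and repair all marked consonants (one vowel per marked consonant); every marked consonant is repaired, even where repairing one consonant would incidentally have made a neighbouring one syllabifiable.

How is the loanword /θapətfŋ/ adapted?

lapətofoŋo

Substitution: /θ/ → /l/, giving /lapətfŋ/.
The consonants /t/, /f/, /ŋ/ cannot be parsed into a legal (C)(C)V syllable (no codas are permitted; onsets may contain at most 2 consonants).
Epenthesis after each stranded consonant: /t/ → /to/, /f/ → /fo/, /ŋ/ → /ŋo/.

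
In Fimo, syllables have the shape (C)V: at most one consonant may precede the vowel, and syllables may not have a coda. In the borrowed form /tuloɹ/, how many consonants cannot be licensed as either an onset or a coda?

1

Under (C)V, the unsyllabifiable consonants are /ɹ/ (no codas are permitted; onsets are limited to one consonant).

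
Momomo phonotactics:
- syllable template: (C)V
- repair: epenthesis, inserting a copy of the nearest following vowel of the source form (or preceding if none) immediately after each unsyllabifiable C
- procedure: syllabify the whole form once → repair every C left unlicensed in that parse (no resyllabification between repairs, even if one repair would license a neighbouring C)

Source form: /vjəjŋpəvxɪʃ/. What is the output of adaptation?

Syllabifying with onset maximization leaves /v/, /j/, /ŋ/, /v/, /ʃ/ stranded (no codas are permitted; onsets are limited to one consonant).
Each unlicensed consonant becomes the onset of a new syllable: /v/ → /və/, /j/ → /jə/, /ŋ/ → /ŋə/, /v/ → /vɪ/, /ʃ/ → /ʃɪ/.

vəjəjəŋəpəvɪxɪʃɪ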